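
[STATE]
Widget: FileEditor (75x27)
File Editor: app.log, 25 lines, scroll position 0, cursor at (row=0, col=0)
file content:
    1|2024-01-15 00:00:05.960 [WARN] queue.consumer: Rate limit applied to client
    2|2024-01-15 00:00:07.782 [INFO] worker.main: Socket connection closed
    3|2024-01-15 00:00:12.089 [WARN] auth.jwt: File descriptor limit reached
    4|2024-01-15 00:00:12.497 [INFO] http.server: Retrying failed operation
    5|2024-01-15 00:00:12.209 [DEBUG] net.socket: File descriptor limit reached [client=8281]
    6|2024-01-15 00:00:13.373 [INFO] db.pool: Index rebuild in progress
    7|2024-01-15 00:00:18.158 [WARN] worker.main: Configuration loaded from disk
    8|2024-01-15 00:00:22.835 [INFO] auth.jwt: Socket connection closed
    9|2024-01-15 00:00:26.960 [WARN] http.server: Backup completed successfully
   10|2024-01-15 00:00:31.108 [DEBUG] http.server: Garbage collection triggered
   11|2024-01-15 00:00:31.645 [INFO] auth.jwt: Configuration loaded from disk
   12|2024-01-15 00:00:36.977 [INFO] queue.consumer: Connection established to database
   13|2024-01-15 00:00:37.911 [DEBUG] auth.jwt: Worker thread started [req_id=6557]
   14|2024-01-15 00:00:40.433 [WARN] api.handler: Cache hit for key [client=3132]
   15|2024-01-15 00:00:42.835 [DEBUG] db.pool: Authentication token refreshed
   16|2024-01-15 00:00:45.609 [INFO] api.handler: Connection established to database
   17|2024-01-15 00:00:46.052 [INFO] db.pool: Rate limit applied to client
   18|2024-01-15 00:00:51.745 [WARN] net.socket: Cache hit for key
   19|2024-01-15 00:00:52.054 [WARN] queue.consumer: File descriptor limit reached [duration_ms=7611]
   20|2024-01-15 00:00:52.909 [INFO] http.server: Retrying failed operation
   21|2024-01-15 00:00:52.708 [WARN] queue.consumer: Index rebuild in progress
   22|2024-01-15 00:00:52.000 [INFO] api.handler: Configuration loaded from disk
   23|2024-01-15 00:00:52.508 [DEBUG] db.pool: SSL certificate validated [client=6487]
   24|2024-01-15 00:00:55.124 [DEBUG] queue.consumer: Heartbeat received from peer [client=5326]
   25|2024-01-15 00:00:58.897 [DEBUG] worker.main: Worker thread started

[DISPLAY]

█024-01-15 00:00:05.960 [WARN] queue.consumer: Rate limit applied to clien▲
2024-01-15 00:00:07.782 [INFO] worker.main: Socket connection closed      █
2024-01-15 00:00:12.089 [WARN] auth.jwt: File descriptor limit reached    ░
2024-01-15 00:00:12.497 [INFO] http.server: Retrying failed operation     ░
2024-01-15 00:00:12.209 [DEBUG] net.socket: File descriptor limit reached ░
2024-01-15 00:00:13.373 [INFO] db.pool: Index rebuild in progress         ░
2024-01-15 00:00:18.158 [WARN] worker.main: Configuration loaded from disk░
2024-01-15 00:00:22.835 [INFO] auth.jwt: Socket connection closed         ░
2024-01-15 00:00:26.960 [WARN] http.server: Backup completed successfully ░
2024-01-15 00:00:31.108 [DEBUG] http.server: Garbage collection triggered ░
2024-01-15 00:00:31.645 [INFO] auth.jwt: Configuration loaded from disk   ░
2024-01-15 00:00:36.977 [INFO] queue.consumer: Connection established to d░
2024-01-15 00:00:37.911 [DEBUG] auth.jwt: Worker thread started [req_id=65░
2024-01-15 00:00:40.433 [WARN] api.handler: Cache hit for key [client=3132░
2024-01-15 00:00:42.835 [DEBUG] db.pool: Authentication token refreshed   ░
2024-01-15 00:00:45.609 [INFO] api.handler: Connection established to data░
2024-01-15 00:00:46.052 [INFO] db.pool: Rate limit applied to client      ░
2024-01-15 00:00:51.745 [WARN] net.socket: Cache hit for key              ░
2024-01-15 00:00:52.054 [WARN] queue.consumer: File descriptor limit reach░
2024-01-15 00:00:52.909 [INFO] http.server: Retrying failed operation     ░
2024-01-15 00:00:52.708 [WARN] queue.consumer: Index rebuild in progress  ░
2024-01-15 00:00:52.000 [INFO] api.handler: Configuration loaded from disk░
2024-01-15 00:00:52.508 [DEBUG] db.pool: SSL certificate validated [client░
2024-01-15 00:00:55.124 [DEBUG] queue.consumer: Heartbeat received from pe░
2024-01-15 00:00:58.897 [DEBUG] worker.main: Worker thread started        ░
                                                                          ░
                                                                          ▼


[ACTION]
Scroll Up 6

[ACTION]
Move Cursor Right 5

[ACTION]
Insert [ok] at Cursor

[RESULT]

2024-ok█1-15 00:00:05.960 [WARN] queue.consumer: Rate limit applied to cli▲
2024-01-15 00:00:07.782 [INFO] worker.main: Socket connection closed      █
2024-01-15 00:00:12.089 [WARN] auth.jwt: File descriptor limit reached    ░
2024-01-15 00:00:12.497 [INFO] http.server: Retrying failed operation     ░
2024-01-15 00:00:12.209 [DEBUG] net.socket: File descriptor limit reached ░
2024-01-15 00:00:13.373 [INFO] db.pool: Index rebuild in progress         ░
2024-01-15 00:00:18.158 [WARN] worker.main: Configuration loaded from disk░
2024-01-15 00:00:22.835 [INFO] auth.jwt: Socket connection closed         ░
2024-01-15 00:00:26.960 [WARN] http.server: Backup completed successfully ░
2024-01-15 00:00:31.108 [DEBUG] http.server: Garbage collection triggered ░
2024-01-15 00:00:31.645 [INFO] auth.jwt: Configuration loaded from disk   ░
2024-01-15 00:00:36.977 [INFO] queue.consumer: Connection established to d░
2024-01-15 00:00:37.911 [DEBUG] auth.jwt: Worker thread started [req_id=65░
2024-01-15 00:00:40.433 [WARN] api.handler: Cache hit for key [client=3132░
2024-01-15 00:00:42.835 [DEBUG] db.pool: Authentication token refreshed   ░
2024-01-15 00:00:45.609 [INFO] api.handler: Connection established to data░
2024-01-15 00:00:46.052 [INFO] db.pool: Rate limit applied to client      ░
2024-01-15 00:00:51.745 [WARN] net.socket: Cache hit for key              ░
2024-01-15 00:00:52.054 [WARN] queue.consumer: File descriptor limit reach░
2024-01-15 00:00:52.909 [INFO] http.server: Retrying failed operation     ░
2024-01-15 00:00:52.708 [WARN] queue.consumer: Index rebuild in progress  ░
2024-01-15 00:00:52.000 [INFO] api.handler: Configuration loaded from disk░
2024-01-15 00:00:52.508 [DEBUG] db.pool: SSL certificate validated [client░
2024-01-15 00:00:55.124 [DEBUG] queue.consumer: Heartbeat received from pe░
2024-01-15 00:00:58.897 [DEBUG] worker.main: Worker thread started        ░
                                                                          ░
                                                                          ▼


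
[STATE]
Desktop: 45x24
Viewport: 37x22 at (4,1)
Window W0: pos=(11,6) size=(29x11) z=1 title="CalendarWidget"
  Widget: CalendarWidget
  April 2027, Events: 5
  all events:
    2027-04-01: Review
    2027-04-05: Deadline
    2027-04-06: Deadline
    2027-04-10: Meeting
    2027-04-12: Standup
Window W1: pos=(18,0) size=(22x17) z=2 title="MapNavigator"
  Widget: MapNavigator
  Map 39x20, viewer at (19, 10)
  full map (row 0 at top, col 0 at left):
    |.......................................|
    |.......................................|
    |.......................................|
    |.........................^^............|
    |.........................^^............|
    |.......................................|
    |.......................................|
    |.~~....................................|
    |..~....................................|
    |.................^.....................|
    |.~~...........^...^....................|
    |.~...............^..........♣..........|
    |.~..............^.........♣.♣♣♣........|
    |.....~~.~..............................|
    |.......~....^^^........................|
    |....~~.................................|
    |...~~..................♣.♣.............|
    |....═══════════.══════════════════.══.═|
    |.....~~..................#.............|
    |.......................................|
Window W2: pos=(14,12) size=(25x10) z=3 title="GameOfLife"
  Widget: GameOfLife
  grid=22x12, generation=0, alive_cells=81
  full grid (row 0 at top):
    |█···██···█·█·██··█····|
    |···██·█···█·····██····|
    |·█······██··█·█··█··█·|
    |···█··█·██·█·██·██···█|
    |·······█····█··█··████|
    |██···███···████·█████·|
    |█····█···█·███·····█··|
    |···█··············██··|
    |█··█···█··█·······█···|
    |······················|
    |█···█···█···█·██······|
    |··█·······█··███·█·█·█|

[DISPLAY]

              ┃ MapNavigator       ┃ 
              ┠────────────────────┨ 
              ┃................^^..┃ 
              ┃....................┃ 
              ┃....................┃ 
       ┏━━━━━━┃....................┃ 
       ┃ Calen┃....................┃ 
       ┠──────┃........^...........┃ 
       ┃      ┃.....^...^@.........┃ 
       ┃Mo Tu ┃........^..........♣┃ 
       ┃      ┃.......^.........♣.♣┃ 
       ┃ 5┏━━━━━━━━━━━━━━━━━━━━━━━┓┃ 
       ┃12┃ GameOfLife            ┃┃ 
       ┃19┠───────────────────────┨┃ 
       ┃26┃Gen: 0                 ┃┃ 
       ┗━━┃···█··█·██·█·██·██···█ ┃┛ 
          ┃·······█····█··█··████ ┃  
          ┃██···███···████·█████· ┃  
          ┃█····█···█·███·····█·· ┃  
          ┃···█··············██·· ┃  
          ┗━━━━━━━━━━━━━━━━━━━━━━━┛  
                                     


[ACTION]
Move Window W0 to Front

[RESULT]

              ┃ MapNavigator       ┃ 
              ┠────────────────────┨ 
              ┃................^^..┃ 
              ┃....................┃ 
              ┃....................┃ 
       ┏━━━━━━━━━━━━━━━━━━━━━━━━━━━┓ 
       ┃ CalendarWidget            ┃ 
       ┠───────────────────────────┨ 
       ┃         April 2027        ┃ 
       ┃Mo Tu We Th Fr Sa Su       ┃ 
       ┃          1*  2  3  4      ┃ 
       ┃ 5*  6*  7  8  9 10* 11    ┃ 
       ┃12* 13 14 15 16 17 18      ┃ 
       ┃19 20 21 22 23 24 25       ┃ 
       ┃26 27 28 29 30             ┃ 
       ┗━━━━━━━━━━━━━━━━━━━━━━━━━━━┛ 
          ┃·······█····█··█··████ ┃  
          ┃██···███···████·█████· ┃  
          ┃█····█···█·███·····█·· ┃  
          ┃···█··············██·· ┃  
          ┗━━━━━━━━━━━━━━━━━━━━━━━┛  
                                     


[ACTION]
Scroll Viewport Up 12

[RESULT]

              ┏━━━━━━━━━━━━━━━━━━━━┓ 
              ┃ MapNavigator       ┃ 
              ┠────────────────────┨ 
              ┃................^^..┃ 
              ┃....................┃ 
              ┃....................┃ 
       ┏━━━━━━━━━━━━━━━━━━━━━━━━━━━┓ 
       ┃ CalendarWidget            ┃ 
       ┠───────────────────────────┨ 
       ┃         April 2027        ┃ 
       ┃Mo Tu We Th Fr Sa Su       ┃ 
       ┃          1*  2  3  4      ┃ 
       ┃ 5*  6*  7  8  9 10* 11    ┃ 
       ┃12* 13 14 15 16 17 18      ┃ 
       ┃19 20 21 22 23 24 25       ┃ 
       ┃26 27 28 29 30             ┃ 
       ┗━━━━━━━━━━━━━━━━━━━━━━━━━━━┛ 
          ┃·······█····█··█··████ ┃  
          ┃██···███···████·█████· ┃  
          ┃█····█···█·███·····█·· ┃  
          ┃···█··············██·· ┃  
          ┗━━━━━━━━━━━━━━━━━━━━━━━┛  


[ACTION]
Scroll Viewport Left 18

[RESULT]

                  ┏━━━━━━━━━━━━━━━━━━
                  ┃ MapNavigator     
                  ┠──────────────────
                  ┃................^^
                  ┃..................
                  ┃..................
           ┏━━━━━━━━━━━━━━━━━━━━━━━━━
           ┃ CalendarWidget          
           ┠─────────────────────────
           ┃         April 2027      
           ┃Mo Tu We Th Fr Sa Su     
           ┃          1*  2  3  4    
           ┃ 5*  6*  7  8  9 10* 11  
           ┃12* 13 14 15 16 17 18    
           ┃19 20 21 22 23 24 25     
           ┃26 27 28 29 30           
           ┗━━━━━━━━━━━━━━━━━━━━━━━━━
              ┃·······█····█··█··████
              ┃██···███···████·█████·
              ┃█····█···█·███·····█··
              ┃···█··············██··
              ┗━━━━━━━━━━━━━━━━━━━━━━


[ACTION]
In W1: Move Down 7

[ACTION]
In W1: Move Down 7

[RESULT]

                  ┏━━━━━━━━━━━━━━━━━━
                  ┃ MapNavigator     
                  ┠──────────────────
                  ┃..................
                  ┃...^^^............
                  ┃..................
           ┏━━━━━━━━━━━━━━━━━━━━━━━━━
           ┃ CalendarWidget          
           ┠─────────────────────────
           ┃         April 2027      
           ┃Mo Tu We Th Fr Sa Su     
           ┃          1*  2  3  4    
           ┃ 5*  6*  7  8  9 10* 11  
           ┃12* 13 14 15 16 17 18    
           ┃19 20 21 22 23 24 25     
           ┃26 27 28 29 30           
           ┗━━━━━━━━━━━━━━━━━━━━━━━━━
              ┃·······█····█··█··████
              ┃██···███···████·█████·
              ┃█····█···█·███·····█··
              ┃···█··············██··
              ┗━━━━━━━━━━━━━━━━━━━━━━


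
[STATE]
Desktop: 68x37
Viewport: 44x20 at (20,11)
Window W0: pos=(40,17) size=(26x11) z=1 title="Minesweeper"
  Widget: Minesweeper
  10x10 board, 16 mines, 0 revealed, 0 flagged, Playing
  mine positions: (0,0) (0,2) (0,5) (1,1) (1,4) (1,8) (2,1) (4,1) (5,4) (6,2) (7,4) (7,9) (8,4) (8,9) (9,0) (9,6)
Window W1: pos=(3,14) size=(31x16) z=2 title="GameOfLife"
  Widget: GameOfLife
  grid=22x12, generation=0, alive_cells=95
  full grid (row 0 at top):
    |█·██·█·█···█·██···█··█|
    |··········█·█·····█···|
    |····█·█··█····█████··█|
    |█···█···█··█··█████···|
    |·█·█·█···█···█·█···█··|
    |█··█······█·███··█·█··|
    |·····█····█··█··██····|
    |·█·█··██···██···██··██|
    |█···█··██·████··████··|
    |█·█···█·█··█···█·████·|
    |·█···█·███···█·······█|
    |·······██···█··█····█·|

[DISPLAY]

                                            
                                            
                                            
━━━━━━━━━━━━━┓                              
             ┃                              
─────────────┨                              
             ┃      ┏━━━━━━━━━━━━━━━━━━━━━━━
··█··█       ┃      ┃ Minesweeper           
··█···       ┃      ┠───────────────────────
███··█       ┃      ┃■■■■■■■■■■             
███···       ┃      ┃■■■■■■■■■■             
···█··       ┃      ┃■■■■■■■■■■             
·█·█··       ┃      ┃■■■■■■■■■■             
██····       ┃      ┃■■■■■■■■■■             
██··██       ┃      ┃■■■■■■■■■■             
████··       ┃      ┃■■■■■■■■■■             
·████·       ┃      ┗━━━━━━━━━━━━━━━━━━━━━━━
·····█       ┃                              
━━━━━━━━━━━━━┛                              
                                            


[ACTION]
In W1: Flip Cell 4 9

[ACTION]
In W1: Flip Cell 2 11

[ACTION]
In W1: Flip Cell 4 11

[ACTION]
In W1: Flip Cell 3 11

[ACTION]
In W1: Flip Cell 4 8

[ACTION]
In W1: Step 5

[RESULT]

                                            
                                            
                                            
━━━━━━━━━━━━━┓                              
             ┃                              
─────────────┨                              
             ┃      ┏━━━━━━━━━━━━━━━━━━━━━━━
······       ┃      ┃ Minesweeper           
··███·       ┃      ┠───────────────────────
·█··█·       ┃      ┃■■■■■■■■■■             
······       ┃      ┃■■■■■■■■■■             
····█·       ┃      ┃■■■■■■■■■■             
····█·       ┃      ┃■■■■■■■■■■             
······       ┃      ┃■■■■■■■■■■             
······       ┃      ┃■■■■■■■■■■             
···█··       ┃      ┃■■■■■■■■■■             
██··█·       ┃      ┗━━━━━━━━━━━━━━━━━━━━━━━
······       ┃                              
━━━━━━━━━━━━━┛                              
                                            


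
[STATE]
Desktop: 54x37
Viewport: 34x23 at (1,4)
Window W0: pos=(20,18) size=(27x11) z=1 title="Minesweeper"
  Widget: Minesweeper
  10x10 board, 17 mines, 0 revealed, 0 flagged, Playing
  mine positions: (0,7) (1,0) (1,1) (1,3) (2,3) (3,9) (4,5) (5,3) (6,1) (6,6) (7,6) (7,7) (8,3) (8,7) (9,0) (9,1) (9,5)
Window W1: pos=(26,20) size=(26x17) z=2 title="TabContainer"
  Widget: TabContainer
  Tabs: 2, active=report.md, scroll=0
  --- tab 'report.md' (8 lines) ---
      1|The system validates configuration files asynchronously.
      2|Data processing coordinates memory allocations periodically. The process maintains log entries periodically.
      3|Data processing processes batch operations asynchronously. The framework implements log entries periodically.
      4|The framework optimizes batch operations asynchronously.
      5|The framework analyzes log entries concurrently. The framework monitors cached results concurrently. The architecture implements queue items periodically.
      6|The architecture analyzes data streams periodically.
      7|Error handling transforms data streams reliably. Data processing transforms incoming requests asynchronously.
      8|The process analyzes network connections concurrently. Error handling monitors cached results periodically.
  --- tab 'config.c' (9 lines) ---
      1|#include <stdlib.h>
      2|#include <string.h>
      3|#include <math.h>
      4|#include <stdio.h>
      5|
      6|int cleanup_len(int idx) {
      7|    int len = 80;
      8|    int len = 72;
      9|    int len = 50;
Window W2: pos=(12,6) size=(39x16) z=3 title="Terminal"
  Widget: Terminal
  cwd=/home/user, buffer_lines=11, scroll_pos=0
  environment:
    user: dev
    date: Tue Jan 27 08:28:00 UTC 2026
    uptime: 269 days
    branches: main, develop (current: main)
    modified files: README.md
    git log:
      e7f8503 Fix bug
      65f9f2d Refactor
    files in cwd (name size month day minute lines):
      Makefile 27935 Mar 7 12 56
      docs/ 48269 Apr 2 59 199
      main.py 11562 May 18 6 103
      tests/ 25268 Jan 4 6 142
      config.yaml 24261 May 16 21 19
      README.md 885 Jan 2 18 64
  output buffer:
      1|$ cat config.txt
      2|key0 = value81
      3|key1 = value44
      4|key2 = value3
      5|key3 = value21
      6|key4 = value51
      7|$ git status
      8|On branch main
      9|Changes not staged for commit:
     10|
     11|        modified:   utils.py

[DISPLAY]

                                  
                                  
           ┏━━━━━━━━━━━━━━━━━━━━━━
           ┃ Terminal             
           ┠──────────────────────
           ┃$ cat config.txt      
           ┃key0 = value81        
           ┃key1 = value44        
           ┃key2 = value3         
           ┃key3 = value21        
           ┃key4 = value51        
           ┃$ git status          
           ┃On branch main        
           ┃Changes not staged for
           ┃                      
           ┃        modified:   ut
           ┃$ █                   
           ┗━━━━━━━━━━━━━━━━━━━━━━
                   ┃■■■■■┠────────
                   ┃■■■■■┃[report.
                   ┃■■■■■┃────────
                   ┃■■■■■┃The syst
                   ┃■■■■■┃Data pro


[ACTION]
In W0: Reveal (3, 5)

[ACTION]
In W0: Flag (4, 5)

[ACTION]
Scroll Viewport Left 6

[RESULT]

                                  
                                  
            ┏━━━━━━━━━━━━━━━━━━━━━
            ┃ Terminal            
            ┠─────────────────────
            ┃$ cat config.txt     
            ┃key0 = value81       
            ┃key1 = value44       
            ┃key2 = value3        
            ┃key3 = value21       
            ┃key4 = value51       
            ┃$ git status         
            ┃On branch main       
            ┃Changes not staged fo
            ┃                     
            ┃        modified:   u
            ┃$ █                  
            ┗━━━━━━━━━━━━━━━━━━━━━
                    ┃■■■■■┠───────
                    ┃■■■■■┃[report
                    ┃■■■■■┃───────
                    ┃■■■■■┃The sys
                    ┃■■■■■┃Data pr


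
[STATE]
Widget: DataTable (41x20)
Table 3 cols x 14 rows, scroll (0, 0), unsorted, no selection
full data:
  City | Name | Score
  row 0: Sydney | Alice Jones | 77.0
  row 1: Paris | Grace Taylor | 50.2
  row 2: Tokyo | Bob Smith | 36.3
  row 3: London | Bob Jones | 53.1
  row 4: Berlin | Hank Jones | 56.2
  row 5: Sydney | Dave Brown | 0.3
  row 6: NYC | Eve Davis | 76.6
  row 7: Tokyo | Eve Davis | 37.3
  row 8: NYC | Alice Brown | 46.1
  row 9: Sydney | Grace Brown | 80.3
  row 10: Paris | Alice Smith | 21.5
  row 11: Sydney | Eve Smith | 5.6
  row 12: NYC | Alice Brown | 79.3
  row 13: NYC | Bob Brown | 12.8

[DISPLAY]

City  │Name        │Score                
──────┼────────────┼─────                
Sydney│Alice Jones │77.0                 
Paris │Grace Taylor│50.2                 
Tokyo │Bob Smith   │36.3                 
London│Bob Jones   │53.1                 
Berlin│Hank Jones  │56.2                 
Sydney│Dave Brown  │0.3                  
NYC   │Eve Davis   │76.6                 
Tokyo │Eve Davis   │37.3                 
NYC   │Alice Brown │46.1                 
Sydney│Grace Brown │80.3                 
Paris │Alice Smith │21.5                 
Sydney│Eve Smith   │5.6                  
NYC   │Alice Brown │79.3                 
NYC   │Bob Brown   │12.8                 
                                         
                                         
                                         
                                         


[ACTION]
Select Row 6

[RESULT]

City  │Name        │Score                
──────┼────────────┼─────                
Sydney│Alice Jones │77.0                 
Paris │Grace Taylor│50.2                 
Tokyo │Bob Smith   │36.3                 
London│Bob Jones   │53.1                 
Berlin│Hank Jones  │56.2                 
Sydney│Dave Brown  │0.3                  
>YC   │Eve Davis   │76.6                 
Tokyo │Eve Davis   │37.3                 
NYC   │Alice Brown │46.1                 
Sydney│Grace Brown │80.3                 
Paris │Alice Smith │21.5                 
Sydney│Eve Smith   │5.6                  
NYC   │Alice Brown │79.3                 
NYC   │Bob Brown   │12.8                 
                                         
                                         
                                         
                                         


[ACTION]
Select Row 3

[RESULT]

City  │Name        │Score                
──────┼────────────┼─────                
Sydney│Alice Jones │77.0                 
Paris │Grace Taylor│50.2                 
Tokyo │Bob Smith   │36.3                 
>ondon│Bob Jones   │53.1                 
Berlin│Hank Jones  │56.2                 
Sydney│Dave Brown  │0.3                  
NYC   │Eve Davis   │76.6                 
Tokyo │Eve Davis   │37.3                 
NYC   │Alice Brown │46.1                 
Sydney│Grace Brown │80.3                 
Paris │Alice Smith │21.5                 
Sydney│Eve Smith   │5.6                  
NYC   │Alice Brown │79.3                 
NYC   │Bob Brown   │12.8                 
                                         
                                         
                                         
                                         


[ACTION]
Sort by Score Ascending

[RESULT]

City  │Name        │Scor▲                
──────┼────────────┼─────                
Sydney│Dave Brown  │0.3                  
Sydney│Eve Smith   │5.6                  
NYC   │Bob Brown   │12.8                 
>aris │Alice Smith │21.5                 
Tokyo │Bob Smith   │36.3                 
Tokyo │Eve Davis   │37.3                 
NYC   │Alice Brown │46.1                 
Paris │Grace Taylor│50.2                 
London│Bob Jones   │53.1                 
Berlin│Hank Jones  │56.2                 
NYC   │Eve Davis   │76.6                 
Sydney│Alice Jones │77.0                 
NYC   │Alice Brown │79.3                 
Sydney│Grace Brown │80.3                 
                                         
                                         
                                         
                                         


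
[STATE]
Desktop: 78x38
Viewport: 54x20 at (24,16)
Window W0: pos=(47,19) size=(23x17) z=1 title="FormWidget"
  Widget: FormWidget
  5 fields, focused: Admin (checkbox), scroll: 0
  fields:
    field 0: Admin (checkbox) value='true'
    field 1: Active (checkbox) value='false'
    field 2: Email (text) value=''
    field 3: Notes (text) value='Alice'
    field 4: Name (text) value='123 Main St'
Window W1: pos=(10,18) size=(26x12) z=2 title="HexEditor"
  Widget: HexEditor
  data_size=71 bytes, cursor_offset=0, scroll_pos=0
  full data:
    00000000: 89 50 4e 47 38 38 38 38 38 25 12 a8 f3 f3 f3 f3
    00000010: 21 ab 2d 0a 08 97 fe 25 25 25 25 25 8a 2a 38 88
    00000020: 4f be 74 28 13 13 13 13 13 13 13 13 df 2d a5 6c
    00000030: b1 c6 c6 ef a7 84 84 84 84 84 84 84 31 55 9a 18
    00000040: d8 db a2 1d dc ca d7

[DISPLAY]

                                                      
                                                      
━━━━━━━━━━━┓                                          
           ┃           ┏━━━━━━━━━━━━━━━━━━━━━┓        
───────────┨           ┃ FormWidget          ┃        
50 4e 47 38┃           ┠─────────────────────┨        
ab 2d 0a 08┃           ┃> Admin:      [x]    ┃        
be 74 28 13┃           ┃  Active:     [ ]    ┃        
c6 c6 ef a7┃           ┃  Email:      [     ]┃        
db a2 1d dc┃           ┃  Notes:      [Alice]┃        
           ┃           ┃  Name:       [123 M]┃        
           ┃           ┃                     ┃        
           ┃           ┃                     ┃        
━━━━━━━━━━━┛           ┃                     ┃        
                       ┃                     ┃        
                       ┃                     ┃        
                       ┃                     ┃        
                       ┃                     ┃        
                       ┃                     ┃        
                       ┗━━━━━━━━━━━━━━━━━━━━━┛        


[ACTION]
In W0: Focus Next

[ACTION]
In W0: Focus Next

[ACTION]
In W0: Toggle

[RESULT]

                                                      
                                                      
━━━━━━━━━━━┓                                          
           ┃           ┏━━━━━━━━━━━━━━━━━━━━━┓        
───────────┨           ┃ FormWidget          ┃        
50 4e 47 38┃           ┠─────────────────────┨        
ab 2d 0a 08┃           ┃  Admin:      [x]    ┃        
be 74 28 13┃           ┃  Active:     [ ]    ┃        
c6 c6 ef a7┃           ┃> Email:      [     ]┃        
db a2 1d dc┃           ┃  Notes:      [Alice]┃        
           ┃           ┃  Name:       [123 M]┃        
           ┃           ┃                     ┃        
           ┃           ┃                     ┃        
━━━━━━━━━━━┛           ┃                     ┃        
                       ┃                     ┃        
                       ┃                     ┃        
                       ┃                     ┃        
                       ┃                     ┃        
                       ┃                     ┃        
                       ┗━━━━━━━━━━━━━━━━━━━━━┛        


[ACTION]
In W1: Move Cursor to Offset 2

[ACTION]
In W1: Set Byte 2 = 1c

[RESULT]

                                                      
                                                      
━━━━━━━━━━━┓                                          
           ┃           ┏━━━━━━━━━━━━━━━━━━━━━┓        
───────────┨           ┃ FormWidget          ┃        
50 1C 47 38┃           ┠─────────────────────┨        
ab 2d 0a 08┃           ┃  Admin:      [x]    ┃        
be 74 28 13┃           ┃  Active:     [ ]    ┃        
c6 c6 ef a7┃           ┃> Email:      [     ]┃        
db a2 1d dc┃           ┃  Notes:      [Alice]┃        
           ┃           ┃  Name:       [123 M]┃        
           ┃           ┃                     ┃        
           ┃           ┃                     ┃        
━━━━━━━━━━━┛           ┃                     ┃        
                       ┃                     ┃        
                       ┃                     ┃        
                       ┃                     ┃        
                       ┃                     ┃        
                       ┃                     ┃        
                       ┗━━━━━━━━━━━━━━━━━━━━━┛        


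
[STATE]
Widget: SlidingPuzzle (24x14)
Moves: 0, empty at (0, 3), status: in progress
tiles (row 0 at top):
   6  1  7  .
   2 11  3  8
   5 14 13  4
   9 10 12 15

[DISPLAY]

┌────┬────┬────┬────┐   
│  6 │  1 │  7 │    │   
├────┼────┼────┼────┤   
│  2 │ 11 │  3 │  8 │   
├────┼────┼────┼────┤   
│  5 │ 14 │ 13 │  4 │   
├────┼────┼────┼────┤   
│  9 │ 10 │ 12 │ 15 │   
└────┴────┴────┴────┘   
Moves: 0                
                        
                        
                        
                        


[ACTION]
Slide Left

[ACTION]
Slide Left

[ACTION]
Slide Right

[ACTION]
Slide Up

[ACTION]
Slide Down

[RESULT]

┌────┬────┬────┬────┐   
│  6 │  1 │    │  7 │   
├────┼────┼────┼────┤   
│  2 │ 11 │  3 │  8 │   
├────┼────┼────┼────┤   
│  5 │ 14 │ 13 │  4 │   
├────┼────┼────┼────┤   
│  9 │ 10 │ 12 │ 15 │   
└────┴────┴────┴────┘   
Moves: 3                
                        
                        
                        
                        


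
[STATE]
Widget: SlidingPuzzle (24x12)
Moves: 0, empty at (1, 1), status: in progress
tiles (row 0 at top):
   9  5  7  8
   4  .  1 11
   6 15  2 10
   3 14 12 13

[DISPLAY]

┌────┬────┬────┬────┐   
│  9 │  5 │  7 │  8 │   
├────┼────┼────┼────┤   
│  4 │    │  1 │ 11 │   
├────┼────┼────┼────┤   
│  6 │ 15 │  2 │ 10 │   
├────┼────┼────┼────┤   
│  3 │ 14 │ 12 │ 13 │   
└────┴────┴────┴────┘   
Moves: 0                
                        
                        


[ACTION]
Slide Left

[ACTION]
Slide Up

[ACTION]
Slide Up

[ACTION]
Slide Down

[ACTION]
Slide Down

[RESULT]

┌────┬────┬────┬────┐   
│  9 │  5 │  7 │  8 │   
├────┼────┼────┼────┤   
│  4 │  1 │    │ 11 │   
├────┼────┼────┼────┤   
│  6 │ 15 │  2 │ 10 │   
├────┼────┼────┼────┤   
│  3 │ 14 │ 12 │ 13 │   
└────┴────┴────┴────┘   
Moves: 5                
                        
                        


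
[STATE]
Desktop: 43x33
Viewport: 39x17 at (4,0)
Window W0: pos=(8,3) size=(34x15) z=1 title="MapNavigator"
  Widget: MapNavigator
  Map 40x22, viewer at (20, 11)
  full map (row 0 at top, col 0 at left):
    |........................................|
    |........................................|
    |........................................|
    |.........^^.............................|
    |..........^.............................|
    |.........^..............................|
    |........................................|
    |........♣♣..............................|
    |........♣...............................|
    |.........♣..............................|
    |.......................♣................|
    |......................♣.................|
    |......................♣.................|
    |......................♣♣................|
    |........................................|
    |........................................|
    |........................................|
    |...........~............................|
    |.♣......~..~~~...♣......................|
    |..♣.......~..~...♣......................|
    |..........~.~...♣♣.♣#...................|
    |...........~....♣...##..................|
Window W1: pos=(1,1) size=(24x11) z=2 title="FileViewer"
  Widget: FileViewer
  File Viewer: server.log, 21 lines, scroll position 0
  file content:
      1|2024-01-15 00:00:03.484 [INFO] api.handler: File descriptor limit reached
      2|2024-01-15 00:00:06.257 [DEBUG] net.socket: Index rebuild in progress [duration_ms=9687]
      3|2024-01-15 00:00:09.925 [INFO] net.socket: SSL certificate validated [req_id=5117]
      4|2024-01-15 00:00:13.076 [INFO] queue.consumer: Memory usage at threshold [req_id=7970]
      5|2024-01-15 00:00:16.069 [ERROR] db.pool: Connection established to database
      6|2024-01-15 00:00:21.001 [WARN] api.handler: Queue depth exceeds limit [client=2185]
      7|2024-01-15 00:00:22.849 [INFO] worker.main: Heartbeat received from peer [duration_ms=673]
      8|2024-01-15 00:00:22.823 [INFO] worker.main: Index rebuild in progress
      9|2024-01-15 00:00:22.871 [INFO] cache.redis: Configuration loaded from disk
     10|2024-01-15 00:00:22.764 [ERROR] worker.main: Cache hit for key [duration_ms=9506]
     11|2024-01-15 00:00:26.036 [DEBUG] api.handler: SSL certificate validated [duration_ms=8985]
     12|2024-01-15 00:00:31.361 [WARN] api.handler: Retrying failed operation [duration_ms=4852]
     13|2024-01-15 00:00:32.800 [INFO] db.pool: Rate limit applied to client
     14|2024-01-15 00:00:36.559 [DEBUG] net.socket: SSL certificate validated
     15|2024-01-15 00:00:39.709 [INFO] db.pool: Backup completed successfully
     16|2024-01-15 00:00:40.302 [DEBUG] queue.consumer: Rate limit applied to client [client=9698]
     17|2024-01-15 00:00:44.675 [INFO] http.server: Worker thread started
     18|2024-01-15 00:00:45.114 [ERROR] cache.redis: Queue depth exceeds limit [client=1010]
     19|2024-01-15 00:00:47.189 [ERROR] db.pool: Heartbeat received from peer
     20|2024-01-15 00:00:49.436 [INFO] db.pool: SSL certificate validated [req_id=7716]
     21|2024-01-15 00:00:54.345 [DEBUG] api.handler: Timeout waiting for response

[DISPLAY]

                                       
━━━━━━━━━━━━━━━━━━━━┓                  
ileViewer           ┃                  
────────────────────┨━━━━━━━━━━━━━━━━┓ 
24-01-15 00:00:03.4▲┃                ┃ 
24-01-15 00:00:06.2█┃────────────────┨ 
24-01-15 00:00:09.9░┃................┃ 
24-01-15 00:00:13.0░┃................┃ 
24-01-15 00:00:16.0░┃................┃ 
24-01-15 00:00:21.0░┃................┃ 
24-01-15 00:00:22.8▼┃...♣............┃ 
━━━━━━━━━━━━━━━━━━━━┛@.♣.............┃ 
    ┃..................♣.............┃ 
    ┃..................♣♣............┃ 
    ┃................................┃ 
    ┃................................┃ 
    ┃................................┃ 


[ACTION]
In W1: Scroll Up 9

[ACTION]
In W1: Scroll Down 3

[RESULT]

                                       
━━━━━━━━━━━━━━━━━━━━┓                  
ileViewer           ┃                  
────────────────────┨━━━━━━━━━━━━━━━━┓ 
24-01-15 00:00:13.0▲┃                ┃ 
24-01-15 00:00:16.0░┃────────────────┨ 
24-01-15 00:00:21.0█┃................┃ 
24-01-15 00:00:22.8░┃................┃ 
24-01-15 00:00:22.8░┃................┃ 
24-01-15 00:00:22.8░┃................┃ 
24-01-15 00:00:22.7▼┃...♣............┃ 
━━━━━━━━━━━━━━━━━━━━┛@.♣.............┃ 
    ┃..................♣.............┃ 
    ┃..................♣♣............┃ 
    ┃................................┃ 
    ┃................................┃ 
    ┃................................┃ 


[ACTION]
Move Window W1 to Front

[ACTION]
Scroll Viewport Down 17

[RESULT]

    ┃................................┃ 
    ┗━━━━━━━━━━━━━━━━━━━━━━━━━━━━━━━━┛ 
                                       
                                       
                                       
                                       
                                       
                                       
                                       
                                       
                                       
                                       
                                       
                                       
                                       
                                       
                                       
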